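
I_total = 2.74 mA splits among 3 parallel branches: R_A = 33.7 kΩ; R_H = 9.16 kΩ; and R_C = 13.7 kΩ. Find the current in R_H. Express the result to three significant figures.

ΣG = 1/33.7 + 1/9.16 + 1/13.7 = 0.2118.
By the current-divider rule, I = I_total · G_k/ΣG = 2.74 × 0.5154 = 1.412 mA.

I ≈ 1.41 mA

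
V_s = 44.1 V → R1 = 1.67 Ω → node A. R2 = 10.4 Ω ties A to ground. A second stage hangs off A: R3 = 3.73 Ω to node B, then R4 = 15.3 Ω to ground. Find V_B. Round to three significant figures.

V_B ≈ 28.4 V

The second stage (R3 + R4 = 19.03 Ω) loads node A in parallel with R2.
R2 ‖ (R3+R4) = 6.725 Ω.
First divider: V_A = V_s · 6.725/(1.67 + 6.725) = 35.33 V.
V_B = V_A × 0.8040 = 28.40 V.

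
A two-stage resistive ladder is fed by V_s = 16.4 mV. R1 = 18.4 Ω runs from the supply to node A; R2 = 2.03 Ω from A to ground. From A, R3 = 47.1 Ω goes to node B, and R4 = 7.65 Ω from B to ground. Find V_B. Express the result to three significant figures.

Looking into the second stage from A: R3 + R4 = 54.75 Ω appears in parallel with R2.
Effective lower resistance at A: R2 ‖ 54.75 = 1.957 Ω.
First divider: V_A = V_s · 1.957/(18.4 + 1.957) = 1.577 mV.
V_B = V_A × 0.1397 = 0.2203 mV.

V_B ≈ 0.220 mV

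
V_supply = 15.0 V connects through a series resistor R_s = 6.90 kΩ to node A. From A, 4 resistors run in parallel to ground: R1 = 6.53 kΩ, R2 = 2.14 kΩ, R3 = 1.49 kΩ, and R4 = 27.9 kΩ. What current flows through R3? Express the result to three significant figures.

Equivalent of the parallel group: R_p = 0.7533 kΩ.
V_A = 15.0 × 0.7533/7.653 = 1.477 V.
I(R3) = V_A / R3 = 1.477/1.49 = 0.9909 mA.

I ≈ 0.991 mA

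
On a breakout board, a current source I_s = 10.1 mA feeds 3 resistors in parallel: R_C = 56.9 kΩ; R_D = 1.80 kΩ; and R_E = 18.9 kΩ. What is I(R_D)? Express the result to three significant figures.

ΣG = 1/56.9 + 1/1.80 + 1/18.9 = 0.6260.
By the current-divider rule, I = I_s · G_k/ΣG = 10.1 × 0.8874 = 8.963 mA.

I ≈ 8.96 mA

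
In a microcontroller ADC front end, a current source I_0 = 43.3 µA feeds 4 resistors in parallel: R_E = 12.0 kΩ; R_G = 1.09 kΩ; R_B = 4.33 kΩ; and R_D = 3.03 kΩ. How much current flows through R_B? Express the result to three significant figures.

I ≈ 6.40 µA

ΣG = 1/12.0 + 1/1.09 + 1/4.33 + 1/3.03 = 1.562.
By the current-divider rule, I = I_0 · G_k/ΣG = 43.3 × 0.1479 = 6.403 µA.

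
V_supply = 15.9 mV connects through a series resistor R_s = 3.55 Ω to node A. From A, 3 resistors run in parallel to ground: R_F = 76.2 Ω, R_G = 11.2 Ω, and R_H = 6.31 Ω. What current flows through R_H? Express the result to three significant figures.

I ≈ 1.31 mA

Parallel bank: R_p = 1/(1/76.2 + 1/11.2 + 1/6.31) = 3.833 Ω.
V_A by voltage divider: V_A = 15.9 × 3.833/(3.55 + 3.833) = 8.255 mV.
I(R_H) = V_A / R_H = 8.255/6.31 = 1.308 mA.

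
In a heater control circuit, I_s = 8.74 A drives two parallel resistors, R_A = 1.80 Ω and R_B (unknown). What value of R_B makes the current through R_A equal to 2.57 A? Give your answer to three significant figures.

R_B ≈ 0.750 Ω

Two-branch current divider: I_A = I_s · R_B/(R_A + R_B).
With f = 0.2941, R_B = R_A · f/(1−f) = 1.80 × 0.4165 = 0.7498 Ω.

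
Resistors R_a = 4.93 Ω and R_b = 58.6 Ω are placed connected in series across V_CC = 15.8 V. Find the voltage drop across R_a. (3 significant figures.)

V ≈ 1.23 V

Series total: ΣR = 4.93 + 58.6 = 63.53 Ω.
Voltage divider: V = V_CC · (4.930 / 63.53) = 15.8 × 0.07760 = 1.226 V.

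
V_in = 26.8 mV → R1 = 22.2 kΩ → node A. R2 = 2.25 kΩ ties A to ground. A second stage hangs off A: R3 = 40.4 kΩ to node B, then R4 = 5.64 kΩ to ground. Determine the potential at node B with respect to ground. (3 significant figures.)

Node A sees R2 in parallel with the series input of stage 2, R3 + R4 = 46.04 kΩ.
Effective lower resistance at A: R2 ‖ 46.04 = 2.145 kΩ.
V_A = 26.8 × 2.145/(22.2 + 2.145) = 2.361 mV.
Stage 2 is unloaded, so V_B = V_A · R4/(R3+R4) = 2.361 × 5.64/46.04 = 0.2893 mV.

V_B ≈ 0.289 mV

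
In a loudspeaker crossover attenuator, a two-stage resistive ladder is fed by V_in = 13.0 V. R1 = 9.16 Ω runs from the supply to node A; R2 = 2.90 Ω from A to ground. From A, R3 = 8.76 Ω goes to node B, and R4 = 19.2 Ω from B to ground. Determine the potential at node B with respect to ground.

V_B ≈ 1.99 V

Looking into the second stage from A: R3 + R4 = 27.96 Ω appears in parallel with R2.
R2 ‖ (R3+R4) = 2.627 Ω.
V_A = 13.0 × 2.627/(9.16 + 2.627) = 2.898 V.
Then the unloaded second divider: V_B = V_A × R4/(R3+R4) = 2.898 × 0.6867 = 1.990 V.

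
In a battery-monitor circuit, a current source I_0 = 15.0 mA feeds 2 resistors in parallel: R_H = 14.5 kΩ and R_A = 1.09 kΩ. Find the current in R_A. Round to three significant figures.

For two parallel branches, I_k = I_0 · (other R)/(sum of R).
I(R_A) = 15.0 × 14.5/(14.5 + 1.09) = 15.0 × 0.9301 = 13.95 mA.

I ≈ 14.0 mA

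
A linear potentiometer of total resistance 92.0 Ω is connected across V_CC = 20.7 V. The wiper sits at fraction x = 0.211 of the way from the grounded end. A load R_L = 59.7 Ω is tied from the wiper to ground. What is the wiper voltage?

The pot divides into 72.59 Ω above the wiper and 19.41 Ω below.
Lower segment in parallel with the load: 19.41 ‖ 59.7 = 14.65 Ω.
V_out = 20.7 × 14.65/(72.59 + 14.65) = 3.476 V.

V_out ≈ 3.48 V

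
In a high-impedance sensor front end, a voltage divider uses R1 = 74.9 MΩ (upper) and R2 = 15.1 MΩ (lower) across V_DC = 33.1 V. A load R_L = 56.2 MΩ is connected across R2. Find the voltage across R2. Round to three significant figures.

V_out ≈ 4.54 V

R2 ‖ R_L = (15.1 × 56.2)/(15.1 + 56.2) = 11.90 MΩ.
Voltage divider with the loaded lower leg: V_out = 33.1 × 11.90/(74.9 + 11.90) = 33.1 × 0.1371 = 4.539 V.
(Unloaded it would be 5.55 V; the load pulls it down.)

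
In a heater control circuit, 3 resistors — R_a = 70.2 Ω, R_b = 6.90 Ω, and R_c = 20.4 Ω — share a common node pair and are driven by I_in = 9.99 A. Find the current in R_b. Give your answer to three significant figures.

Conductances: ΣG = 1/70.2 + 1/6.90 + 1/20.4 = 0.2082 (1/Ω).
R_b takes the fraction G_k/ΣG = 0.1449/0.2082 = 0.6961, so I = 9.99 × 0.6961 = 6.954 A.

I ≈ 6.95 A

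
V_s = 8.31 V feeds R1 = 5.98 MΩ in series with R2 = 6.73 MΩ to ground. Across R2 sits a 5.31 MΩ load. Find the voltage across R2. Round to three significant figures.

V_out ≈ 2.76 V

R2 ‖ R_L = (6.73 × 5.31)/(6.73 + 5.31) = 2.968 MΩ.
Now apply the divider: V_out = 8.31 × 0.3317 = 2.756 V.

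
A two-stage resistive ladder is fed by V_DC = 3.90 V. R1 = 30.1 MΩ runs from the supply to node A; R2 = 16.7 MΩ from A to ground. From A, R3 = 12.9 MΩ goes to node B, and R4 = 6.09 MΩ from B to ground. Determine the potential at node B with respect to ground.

V_B ≈ 0.285 V

Looking into the second stage from A: R3 + R4 = 18.99 MΩ appears in parallel with R2.
Effective lower resistance at A: R2 ‖ 18.99 = 8.886 MΩ.
So V_A = 3.90 × 0.2279 = 0.8889 V.
V_B = V_A × 0.3207 = 0.2851 V.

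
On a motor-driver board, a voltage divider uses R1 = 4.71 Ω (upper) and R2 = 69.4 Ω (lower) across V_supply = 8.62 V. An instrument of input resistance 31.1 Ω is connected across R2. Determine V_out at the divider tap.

First combine the lower leg with the load: R2 ‖ R_L = 21.48 Ω.
Now apply the divider: V_out = 8.62 × 0.8201 = 7.070 V.
(Unloaded it would be 8.07 V; the load pulls it down.)

V_out ≈ 7.07 V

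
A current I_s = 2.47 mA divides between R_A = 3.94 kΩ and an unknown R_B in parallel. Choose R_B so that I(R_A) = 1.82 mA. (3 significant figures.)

The fraction through R_A equals R_B/(R_A+R_B).
With f = 0.7368, R_B = R_A · f/(1−f) = 3.94 × 2.800 = 11.03 kΩ.

R_B ≈ 11.0 kΩ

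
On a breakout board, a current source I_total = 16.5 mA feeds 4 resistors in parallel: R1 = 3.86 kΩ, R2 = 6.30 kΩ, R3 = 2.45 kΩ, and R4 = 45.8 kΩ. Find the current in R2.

ΣG = 1/3.86 + 1/6.30 + 1/2.45 + 1/45.8 = 0.8478.
R2 takes the fraction G_k/ΣG = 0.1587/0.8478 = 0.1872, so I = 16.5 × 0.1872 = 3.089 mA.

I ≈ 3.09 mA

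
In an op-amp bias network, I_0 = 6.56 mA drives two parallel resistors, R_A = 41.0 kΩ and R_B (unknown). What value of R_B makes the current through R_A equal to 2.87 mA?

Two-branch current divider: I_A = I_0 · R_B/(R_A + R_B).
With f = 0.4375, R_B = R_A · f/(1−f) = 41.0 × 0.7778 = 31.89 kΩ.

R_B ≈ 31.9 kΩ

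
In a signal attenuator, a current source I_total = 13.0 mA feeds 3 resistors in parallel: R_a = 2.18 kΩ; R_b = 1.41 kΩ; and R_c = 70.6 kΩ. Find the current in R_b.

Total conductance ΣG = 1/2.18 + 1/1.41 + 1/70.6 = 1.182 (units of 1/kΩ).
Current divider: I(R_b) = I_total · G_k/ΣG = 13.0 × (0.7092/1.182) = 13.0 × 0.6000 = 7.800 mA.

I ≈ 7.80 mA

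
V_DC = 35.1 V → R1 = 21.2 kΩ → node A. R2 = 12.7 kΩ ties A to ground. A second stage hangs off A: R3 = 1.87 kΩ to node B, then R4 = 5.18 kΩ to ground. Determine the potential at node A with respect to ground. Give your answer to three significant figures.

The second stage (R3 + R4 = 7.050 kΩ) loads node A in parallel with R2.
Effective lower resistance at A: R2 ‖ 7.050 = 4.533 kΩ.
First divider: V_A = V_DC · 4.533/(21.2 + 4.533) = 6.184 V.

V_A ≈ 6.18 V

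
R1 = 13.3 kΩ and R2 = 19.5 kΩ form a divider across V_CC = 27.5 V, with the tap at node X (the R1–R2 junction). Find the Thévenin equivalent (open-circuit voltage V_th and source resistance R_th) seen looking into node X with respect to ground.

Open-circuit (no load on X): V_th = V_CC · R2/(R1 + R2) = 27.5 × 19.5/(13.30 + 19.5) = 16.35 V.
Looking into X with the source shorted: R_th = R1·R2/(R1+R2) = 13.30 × 19.5/32.80 = 7.907 kΩ.

V_th ≈ 16.3 V, R_th ≈ 7.91 kΩ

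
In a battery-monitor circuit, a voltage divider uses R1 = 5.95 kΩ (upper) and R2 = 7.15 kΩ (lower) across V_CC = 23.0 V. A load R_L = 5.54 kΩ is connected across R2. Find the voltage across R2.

First combine the lower leg with the load: R2 ‖ R_L = 3.121 kΩ.
Voltage divider with the loaded lower leg: V_out = 23.0 × 3.121/(5.95 + 3.121) = 23.0 × 0.3441 = 7.914 V.

V_out ≈ 7.91 V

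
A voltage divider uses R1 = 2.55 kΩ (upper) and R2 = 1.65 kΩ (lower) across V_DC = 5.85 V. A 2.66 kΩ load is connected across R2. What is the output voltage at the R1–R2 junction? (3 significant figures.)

First combine the lower leg with the load: R2 ‖ R_L = 1.018 kΩ.
Now apply the divider: V_out = 5.85 × 0.2854 = 1.669 V.

V_out ≈ 1.67 V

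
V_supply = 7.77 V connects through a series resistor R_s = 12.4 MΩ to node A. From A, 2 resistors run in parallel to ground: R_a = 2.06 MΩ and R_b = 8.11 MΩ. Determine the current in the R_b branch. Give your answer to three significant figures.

Equivalent of the parallel group: R_p = 1.643 MΩ.
Node voltage V_A = V_supply · R_p/(R_s + R_p) = 7.77 × 0.1170 = 0.9089 V.
Branch current I = V_A/R_b = 0.9089/8.11 = 0.1121 µA.

I ≈ 0.112 µA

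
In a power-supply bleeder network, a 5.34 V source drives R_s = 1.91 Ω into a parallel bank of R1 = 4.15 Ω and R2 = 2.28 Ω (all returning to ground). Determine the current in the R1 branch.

I ≈ 0.560 A

Combine the parallel branches: R_p = (1/4.15 + 1/2.28)⁻¹ = 1.472 Ω.
V_A by voltage divider: V_A = 5.34 × 1.472/(1.91 + 1.472) = 2.324 V.
I(R1) = V_A / R1 = 2.324/4.15 = 0.5600 A.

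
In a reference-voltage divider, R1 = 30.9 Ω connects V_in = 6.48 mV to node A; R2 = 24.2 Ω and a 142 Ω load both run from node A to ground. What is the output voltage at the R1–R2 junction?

First combine the lower leg with the load: R2 ‖ R_L = 20.68 Ω.
Then V_out = V_in · R2'/(R1 + R2') = 6.48 × 20.68/51.58 = 2.598 mV.
(Unloaded it would be 2.85 mV; the load pulls it down.)

V_out ≈ 2.60 mV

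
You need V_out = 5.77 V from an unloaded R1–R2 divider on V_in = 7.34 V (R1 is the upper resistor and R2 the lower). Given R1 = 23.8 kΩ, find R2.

R2 ≈ 87.5 kΩ

The divider ratio is R2/(R1+R2) = 5.77/7.34 = 0.7861.
Rearranging, R2 = R1·k/(1−k) = 23.8 × 3.675 = 87.47 kΩ.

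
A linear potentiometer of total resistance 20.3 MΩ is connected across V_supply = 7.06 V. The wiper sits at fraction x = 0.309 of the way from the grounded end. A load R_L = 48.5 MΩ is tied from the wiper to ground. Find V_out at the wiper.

V_out ≈ 2.00 V

The pot divides into 14.03 MΩ above the wiper and 6.273 MΩ below.
(x·R_p) ‖ R_L = 5.554 MΩ.
Then V_out = V_supply · 5.554/(14.03 + 5.554) = 2.003 V.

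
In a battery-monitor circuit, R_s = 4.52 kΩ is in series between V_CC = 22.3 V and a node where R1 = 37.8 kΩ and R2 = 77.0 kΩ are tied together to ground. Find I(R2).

I ≈ 0.246 mA

Equivalent of the parallel group: R_p = 25.35 kΩ.
Node voltage V_A = V_CC · R_p/(R_s + R_p) = 22.3 × 0.8487 = 18.93 V.
I(R2) = V_A / R2 = 18.93/77.0 = 0.2458 mA.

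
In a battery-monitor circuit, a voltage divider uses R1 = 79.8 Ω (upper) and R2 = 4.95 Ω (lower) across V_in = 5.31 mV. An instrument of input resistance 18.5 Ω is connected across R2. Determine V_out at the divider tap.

V_out ≈ 0.248 mV

First combine the lower leg with the load: R2 ‖ R_L = 3.905 Ω.
Now apply the divider: V_out = 5.31 × 0.04665 = 0.2477 mV.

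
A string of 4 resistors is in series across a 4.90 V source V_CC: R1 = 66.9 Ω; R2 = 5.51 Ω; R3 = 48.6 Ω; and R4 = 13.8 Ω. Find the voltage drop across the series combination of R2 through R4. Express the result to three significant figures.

Series total: ΣR = 66.9 + 5.51 + 48.6 + 13.8 = 134.8 Ω.
R_{R2..R4} = 5.51 + 48.6 + 13.8 = 67.91 Ω.
Voltage divider: V = V_CC · (67.91 / 134.8) = 4.90 × 0.5037 = 2.468 V.

V ≈ 2.47 V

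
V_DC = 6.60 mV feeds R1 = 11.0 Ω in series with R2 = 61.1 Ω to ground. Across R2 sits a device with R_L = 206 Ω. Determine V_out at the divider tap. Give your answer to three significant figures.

The load sits in parallel with R2, giving an effective lower resistance R2' = R2·R_L/(R2+R_L) = 47.12 Ω.
Now apply the divider: V_out = 6.60 × 0.8107 = 5.351 mV.
(Unloaded it would be 5.59 mV; the load pulls it down.)

V_out ≈ 5.35 mV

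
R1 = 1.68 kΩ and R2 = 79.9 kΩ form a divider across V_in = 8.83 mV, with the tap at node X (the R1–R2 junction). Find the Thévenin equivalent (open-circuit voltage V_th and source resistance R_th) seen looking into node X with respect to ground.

With X open, the divider is unloaded: V_th = 8.83 × 79.9/81.58 = 8.648 mV.
With V_in suppressed (replaced by a short), R_th = R1 ‖ R2 = (1.680 × 79.9)/(1.680 + 79.9) = 1.645 kΩ.

V_th ≈ 8.65 mV, R_th ≈ 1.65 kΩ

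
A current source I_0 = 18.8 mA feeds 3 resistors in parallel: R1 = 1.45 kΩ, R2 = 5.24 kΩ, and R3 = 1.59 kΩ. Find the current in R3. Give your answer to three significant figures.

Conductances: ΣG = 1/1.45 + 1/5.24 + 1/1.59 = 1.509 (1/kΩ).
Current divider: I(R3) = I_0 · G_k/ΣG = 18.8 × (0.6289/1.509) = 18.8 × 0.4167 = 7.833 mA.

I ≈ 7.83 mA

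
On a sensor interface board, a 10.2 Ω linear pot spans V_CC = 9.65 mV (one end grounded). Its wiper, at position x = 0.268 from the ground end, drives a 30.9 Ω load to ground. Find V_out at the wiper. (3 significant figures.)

Split the track: R_lower = x·R_p = 2.734 Ω, R_upper = (1−x)·R_p = 7.466 Ω.
(x·R_p) ‖ R_L = 2.511 Ω.
V_out = 9.65 × 2.511/(7.466 + 2.511) = 2.429 mV.
(Unloaded: V_out = x·V_CC = 2.59 mV.)

V_out ≈ 2.43 mV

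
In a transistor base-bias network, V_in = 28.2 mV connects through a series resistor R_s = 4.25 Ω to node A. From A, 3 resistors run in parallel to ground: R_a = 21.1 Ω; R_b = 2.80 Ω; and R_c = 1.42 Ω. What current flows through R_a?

I ≈ 0.234 mA

Combine the parallel branches: R_p = (1/21.1 + 1/2.80 + 1/1.42)⁻¹ = 0.9019 Ω.
V_A by voltage divider: V_A = 28.2 × 0.9019/(4.25 + 0.9019) = 4.937 mV.
I(R_a) = V_A / R_a = 4.937/21.1 = 0.2340 mA.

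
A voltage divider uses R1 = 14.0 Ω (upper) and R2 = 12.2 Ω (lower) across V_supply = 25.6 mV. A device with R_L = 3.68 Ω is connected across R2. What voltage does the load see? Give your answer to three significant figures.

R2 ‖ R_L = (12.2 × 3.68)/(12.2 + 3.68) = 2.827 Ω.
Voltage divider with the loaded lower leg: V_out = 25.6 × 2.827/(14.0 + 2.827) = 25.6 × 0.1680 = 4.301 mV.

V_out ≈ 4.30 mV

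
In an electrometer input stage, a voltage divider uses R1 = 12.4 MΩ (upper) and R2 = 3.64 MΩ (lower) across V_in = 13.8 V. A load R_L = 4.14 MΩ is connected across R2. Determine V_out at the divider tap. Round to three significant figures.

V_out ≈ 1.86 V

R2 ‖ R_L = (3.64 × 4.14)/(3.64 + 4.14) = 1.937 MΩ.
Voltage divider with the loaded lower leg: V_out = 13.8 × 1.937/(12.4 + 1.937) = 13.8 × 0.1351 = 1.864 V.
(Unloaded it would be 3.13 V; the load pulls it down.)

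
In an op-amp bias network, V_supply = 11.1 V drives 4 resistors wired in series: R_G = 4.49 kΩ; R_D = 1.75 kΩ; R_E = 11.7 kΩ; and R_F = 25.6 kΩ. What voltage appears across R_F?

ΣR = 4.49 + 1.75 + 11.7 + 25.6 = 43.54 kΩ.
Voltage divider: V = V_supply · (25.60 / 43.54) = 11.1 × 0.5880 = 6.526 V.

V ≈ 6.53 V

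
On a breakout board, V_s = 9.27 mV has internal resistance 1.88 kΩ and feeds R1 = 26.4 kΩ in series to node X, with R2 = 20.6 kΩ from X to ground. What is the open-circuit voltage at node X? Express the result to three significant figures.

R1' = 1.88 + 26.4 = 28.28 kΩ (source resistance + R1).
With X open, the divider is unloaded: V_th = 9.27 × 20.6/48.88 = 3.907 mV.

V_th ≈ 3.91 mV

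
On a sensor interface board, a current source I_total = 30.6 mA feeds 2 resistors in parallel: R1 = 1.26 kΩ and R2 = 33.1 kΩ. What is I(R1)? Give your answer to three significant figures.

I ≈ 29.5 mA

Two-branch current divider: I_k = I_total · R_other/(R_1 + R_2).
I(R1) = 30.6 × 33.1/(1.26 + 33.1) = 30.6 × 0.9633 = 29.48 mA.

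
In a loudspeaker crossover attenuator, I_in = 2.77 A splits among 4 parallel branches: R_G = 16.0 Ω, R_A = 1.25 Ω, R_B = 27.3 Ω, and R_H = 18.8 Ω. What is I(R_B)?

I ≈ 0.107 A

ΣG = 1/16.0 + 1/1.25 + 1/27.3 + 1/18.8 = 0.9523.
Current divider: I(R_B) = I_in · G_k/ΣG = 2.77 × (0.03663/0.9523) = 2.77 × 0.03846 = 0.1065 A.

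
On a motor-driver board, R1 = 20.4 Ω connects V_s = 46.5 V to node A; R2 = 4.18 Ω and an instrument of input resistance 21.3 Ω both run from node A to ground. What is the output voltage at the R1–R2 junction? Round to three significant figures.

The load sits in parallel with R2, giving an effective lower resistance R2' = R2·R_L/(R2+R_L) = 3.494 Ω.
Then V_out = V_s · R2'/(R1 + R2') = 46.5 × 3.494/23.89 = 6.800 V.

V_out ≈ 6.80 V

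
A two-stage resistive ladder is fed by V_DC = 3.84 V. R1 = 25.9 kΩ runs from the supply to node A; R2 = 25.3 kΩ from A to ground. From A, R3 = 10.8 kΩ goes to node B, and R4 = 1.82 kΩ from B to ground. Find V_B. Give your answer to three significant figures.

V_B ≈ 0.136 V

The second stage (R3 + R4 = 12.62 kΩ) loads node A in parallel with R2.
Effective lower resistance at A: R2 ‖ 12.62 = 8.420 kΩ.
First divider: V_A = V_DC · 8.420/(25.9 + 8.420) = 0.9421 V.
Stage 2 is unloaded, so V_B = V_A · R4/(R3+R4) = 0.9421 × 1.82/12.62 = 0.1359 V.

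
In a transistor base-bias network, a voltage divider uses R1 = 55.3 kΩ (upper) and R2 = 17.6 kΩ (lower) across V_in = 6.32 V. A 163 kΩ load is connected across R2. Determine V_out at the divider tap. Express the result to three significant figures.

The load sits in parallel with R2, giving an effective lower resistance R2' = R2·R_L/(R2+R_L) = 15.88 kΩ.
Now apply the divider: V_out = 6.32 × 0.2231 = 1.410 V.
(Unloaded it would be 1.53 V; the load pulls it down.)

V_out ≈ 1.41 V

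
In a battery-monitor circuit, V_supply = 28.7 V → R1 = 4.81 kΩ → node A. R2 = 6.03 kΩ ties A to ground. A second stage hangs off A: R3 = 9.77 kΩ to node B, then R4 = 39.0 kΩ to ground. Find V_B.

Looking into the second stage from A: R3 + R4 = 48.77 kΩ appears in parallel with R2.
Effective lower resistance at A: R2 ‖ 48.77 = 5.366 kΩ.
First divider: V_A = V_supply · 5.366/(4.81 + 5.366) = 15.13 V.
V_B = V_A × 0.7997 = 12.10 V.

V_B ≈ 12.1 V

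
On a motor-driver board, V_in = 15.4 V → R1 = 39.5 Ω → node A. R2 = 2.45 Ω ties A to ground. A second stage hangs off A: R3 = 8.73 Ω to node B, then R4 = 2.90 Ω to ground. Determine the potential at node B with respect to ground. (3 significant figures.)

Looking into the second stage from A: R3 + R4 = 11.63 Ω appears in parallel with R2.
R2 ‖ (R3+R4) = 2.024 Ω.
So V_A = 15.4 × 0.04874 = 0.7505 V.
Then the unloaded second divider: V_B = V_A × R4/(R3+R4) = 0.7505 × 0.2494 = 0.1871 V.

V_B ≈ 0.187 V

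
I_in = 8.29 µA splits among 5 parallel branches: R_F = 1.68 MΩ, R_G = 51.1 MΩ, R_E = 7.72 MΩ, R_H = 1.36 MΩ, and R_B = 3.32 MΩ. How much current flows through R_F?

I ≈ 2.77 µA

Total conductance ΣG = 1/1.68 + 1/51.1 + 1/7.72 + 1/1.36 + 1/3.32 = 1.781 (units of 1/MΩ).
R_F takes the fraction G_k/ΣG = 0.5952/1.781 = 0.3342, so I = 8.29 × 0.3342 = 2.771 µA.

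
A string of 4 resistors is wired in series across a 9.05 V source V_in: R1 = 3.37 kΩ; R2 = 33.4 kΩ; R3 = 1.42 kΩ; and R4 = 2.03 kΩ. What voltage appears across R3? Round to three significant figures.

V ≈ 0.320 V

Total series resistance ΣR = 3.37 + 33.4 + 1.42 + 2.03 = 40.22 kΩ.
V = V_in · R/ΣR = 9.05 × 0.03531 = 0.3195 V.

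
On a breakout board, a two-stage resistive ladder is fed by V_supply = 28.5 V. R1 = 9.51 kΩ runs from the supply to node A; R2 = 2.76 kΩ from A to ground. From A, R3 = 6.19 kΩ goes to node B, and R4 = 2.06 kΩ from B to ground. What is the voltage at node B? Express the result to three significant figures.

Node A sees R2 in parallel with the series input of stage 2, R3 + R4 = 8.250 kΩ.
R2 ‖ (R3+R4) = 2.068 kΩ.
First divider: V_A = V_supply · 2.068/(9.51 + 2.068) = 5.091 V.
Stage 2 is unloaded, so V_B = V_A · R4/(R3+R4) = 5.091 × 2.06/8.250 = 1.271 V.

V_B ≈ 1.27 V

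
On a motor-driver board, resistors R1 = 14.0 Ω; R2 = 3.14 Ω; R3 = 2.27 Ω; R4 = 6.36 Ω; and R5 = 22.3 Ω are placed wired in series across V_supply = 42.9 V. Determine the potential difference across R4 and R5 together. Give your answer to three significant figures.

Series total: ΣR = 14.0 + 3.14 + 2.27 + 6.36 + 22.3 = 48.07 Ω.
R_{R4..R5} = 6.36 + 22.3 = 28.66 Ω.
Voltage divider: V = V_supply · (28.66 / 48.07) = 42.9 × 0.5962 = 25.58 V.

V ≈ 25.6 V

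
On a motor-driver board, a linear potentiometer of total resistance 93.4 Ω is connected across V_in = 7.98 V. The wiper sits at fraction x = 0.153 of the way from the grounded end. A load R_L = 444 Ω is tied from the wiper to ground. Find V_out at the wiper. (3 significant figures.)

Split the track: R_lower = x·R_p = 14.29 Ω, R_upper = (1−x)·R_p = 79.11 Ω.
R_L loads the lower segment: effective lower R = 13.84 Ω.
Loaded-divider output: V_out = 7.98 × 0.1489 = 1.189 V.

V_out ≈ 1.19 V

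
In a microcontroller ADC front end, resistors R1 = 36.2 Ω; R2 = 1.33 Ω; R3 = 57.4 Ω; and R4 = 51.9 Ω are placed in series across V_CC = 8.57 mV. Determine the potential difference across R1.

V ≈ 2.11 mV

Total series resistance ΣR = 36.2 + 1.33 + 57.4 + 51.9 = 146.8 Ω.
Voltage divider: V = V_CC · (36.20 / 146.8) = 8.57 × 0.2465 = 2.113 mV.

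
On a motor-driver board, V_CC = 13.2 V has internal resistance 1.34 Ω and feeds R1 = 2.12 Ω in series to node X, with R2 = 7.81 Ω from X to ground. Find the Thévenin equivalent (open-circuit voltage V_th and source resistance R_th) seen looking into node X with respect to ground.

V_th ≈ 9.15 V, R_th ≈ 2.40 Ω

R1' = 1.34 + 2.12 = 3.460 Ω (source resistance + R1).
V_th is the unloaded tap voltage: V_CC · R2/(R1'+R2) = 13.2 × 0.6930 = 9.147 V.
Zeroing V_CC shorts the top of R1' to ground, so R_th = R1' ‖ R2 = 2.398 Ω.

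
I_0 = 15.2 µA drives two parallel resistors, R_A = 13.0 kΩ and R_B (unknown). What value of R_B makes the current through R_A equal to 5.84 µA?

Two-branch current divider: I_A = I_0 · R_B/(R_A + R_B).
5.84/15.2 = R_B/(R_A + R_B) → R_B = R_A · (0.3842)/(1 − 0.3842) = 13.0 × 0.6239 = 8.111 kΩ.

R_B ≈ 8.11 kΩ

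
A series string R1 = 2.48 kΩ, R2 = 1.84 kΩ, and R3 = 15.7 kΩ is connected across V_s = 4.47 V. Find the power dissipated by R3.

ΣR = 20.02 kΩ → I = 4.47/20.02 = 0.2233 mA.
P(R3) = I²·R3 = (0.2233)² × 15.7 = 0.7827 mW.

P ≈ 0.783 mW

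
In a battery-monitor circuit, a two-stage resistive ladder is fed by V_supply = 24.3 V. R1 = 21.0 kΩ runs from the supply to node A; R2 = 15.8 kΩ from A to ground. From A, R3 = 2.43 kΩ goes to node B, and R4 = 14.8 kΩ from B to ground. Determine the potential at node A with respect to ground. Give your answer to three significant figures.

V_A ≈ 6.85 V

The second stage (R3 + R4 = 17.23 kΩ) loads node A in parallel with R2.
R2 ‖ (R3+R4) = 8.242 kΩ.
So V_A = 24.3 × 0.2819 = 6.849 V.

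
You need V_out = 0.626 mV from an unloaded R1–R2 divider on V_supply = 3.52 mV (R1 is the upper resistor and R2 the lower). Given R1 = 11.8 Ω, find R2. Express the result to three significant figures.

R2 ≈ 2.55 Ω

The divider ratio is R2/(R1+R2) = 0.626/3.52 = 0.1778.
So R2 = R1 · V_out/(V_supply − V_out) = 11.8 × 0.626/(3.52 − 0.626) = 11.8 × 0.2163 = 2.552 Ω.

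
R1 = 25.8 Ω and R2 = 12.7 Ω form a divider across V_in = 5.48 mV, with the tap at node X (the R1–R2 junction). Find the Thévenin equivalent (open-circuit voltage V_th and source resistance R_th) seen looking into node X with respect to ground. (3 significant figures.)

Open-circuit (no load on X): V_th = V_in · R2/(R1 + R2) = 5.48 × 12.7/(25.80 + 12.7) = 1.808 mV.
With V_in suppressed (replaced by a short), R_th = R1 ‖ R2 = (25.80 × 12.7)/(25.80 + 12.7) = 8.511 Ω.

V_th ≈ 1.81 mV, R_th ≈ 8.51 Ω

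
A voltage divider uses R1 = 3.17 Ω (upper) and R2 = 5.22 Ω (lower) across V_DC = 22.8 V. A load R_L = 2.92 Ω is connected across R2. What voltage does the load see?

R2 ‖ R_L = (5.22 × 2.92)/(5.22 + 2.92) = 1.873 Ω.
Now apply the divider: V_out = 22.8 × 0.3713 = 8.467 V.
(Unloaded it would be 14.2 V; the load pulls it down.)

V_out ≈ 8.47 V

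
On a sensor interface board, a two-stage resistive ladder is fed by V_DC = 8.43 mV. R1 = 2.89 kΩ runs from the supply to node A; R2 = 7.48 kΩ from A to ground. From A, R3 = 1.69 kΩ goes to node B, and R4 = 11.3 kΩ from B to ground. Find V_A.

The second stage (R3 + R4 = 12.99 kΩ) loads node A in parallel with R2.
Effective lower resistance at A: R2 ‖ 12.99 = 4.747 kΩ.
First divider: V_A = V_DC · 4.747/(2.89 + 4.747) = 5.240 mV.

V_A ≈ 5.24 mV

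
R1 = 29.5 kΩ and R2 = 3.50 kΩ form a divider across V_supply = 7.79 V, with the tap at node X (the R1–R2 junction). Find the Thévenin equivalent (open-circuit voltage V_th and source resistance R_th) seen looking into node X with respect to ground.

V_th is the unloaded tap voltage: V_supply · R2/(R1+R2) = 7.79 × 0.1061 = 0.8262 V.
With V_supply suppressed (replaced by a short), R_th = R1 ‖ R2 = (29.50 × 3.50)/(29.50 + 3.50) = 3.129 kΩ.

V_th ≈ 0.826 V, R_th ≈ 3.13 kΩ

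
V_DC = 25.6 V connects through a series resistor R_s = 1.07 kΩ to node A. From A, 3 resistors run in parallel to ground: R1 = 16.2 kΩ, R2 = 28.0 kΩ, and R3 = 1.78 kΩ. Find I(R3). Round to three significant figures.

I ≈ 8.43 mA

Combine the parallel branches: R_p = (1/16.2 + 1/28.0 + 1/1.78)⁻¹ = 1.517 kΩ.
V_A by voltage divider: V_A = 25.6 × 1.517/(1.07 + 1.517) = 15.01 V.
Branch current I = V_A/R3 = 15.01/1.78 = 8.433 mA.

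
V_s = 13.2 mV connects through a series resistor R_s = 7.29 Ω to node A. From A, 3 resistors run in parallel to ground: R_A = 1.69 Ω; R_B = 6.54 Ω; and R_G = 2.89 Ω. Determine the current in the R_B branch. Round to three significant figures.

I ≈ 0.225 mA

Combine the parallel branches: R_p = (1/1.69 + 1/6.54 + 1/2.89)⁻¹ = 0.9169 Ω.
V_A by voltage divider: V_A = 13.2 × 0.9169/(7.29 + 0.9169) = 1.475 mV.
Branch current I = V_A/R_B = 1.475/6.54 = 0.2255 mA.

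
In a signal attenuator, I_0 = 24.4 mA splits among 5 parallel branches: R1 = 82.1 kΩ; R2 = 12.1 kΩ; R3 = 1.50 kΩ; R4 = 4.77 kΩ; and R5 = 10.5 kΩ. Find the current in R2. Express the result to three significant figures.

I ≈ 1.89 mA

ΣG = 1/82.1 + 1/12.1 + 1/1.50 + 1/4.77 + 1/10.5 = 1.066.
By the current-divider rule, I = I_0 · G_k/ΣG = 24.4 × 0.07750 = 1.891 mA.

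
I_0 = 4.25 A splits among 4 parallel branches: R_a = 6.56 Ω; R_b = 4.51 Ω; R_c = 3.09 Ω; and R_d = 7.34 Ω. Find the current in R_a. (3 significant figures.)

Conductances: ΣG = 1/6.56 + 1/4.51 + 1/3.09 + 1/7.34 = 0.8340 (1/Ω).
R_a takes the fraction G_k/ΣG = 0.1524/0.8340 = 0.1828, so I = 4.25 × 0.1828 = 0.7768 A.

I ≈ 0.777 A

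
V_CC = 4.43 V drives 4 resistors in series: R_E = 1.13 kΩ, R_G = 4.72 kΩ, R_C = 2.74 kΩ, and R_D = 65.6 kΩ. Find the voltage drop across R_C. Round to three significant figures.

V ≈ 0.164 V

Series total: ΣR = 1.13 + 4.72 + 2.74 + 65.6 = 74.19 kΩ.
By the voltage-divider rule, V = 4.43 × 2.740/74.19 = 0.1636 V.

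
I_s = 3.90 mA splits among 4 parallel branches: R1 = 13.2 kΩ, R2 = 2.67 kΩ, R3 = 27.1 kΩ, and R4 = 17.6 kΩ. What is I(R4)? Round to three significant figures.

Conductances: ΣG = 1/13.2 + 1/2.67 + 1/27.1 + 1/17.6 = 0.5440 (1/kΩ).
By the current-divider rule, I = I_s · G_k/ΣG = 3.90 × 0.1044 = 0.4073 mA.

I ≈ 0.407 mA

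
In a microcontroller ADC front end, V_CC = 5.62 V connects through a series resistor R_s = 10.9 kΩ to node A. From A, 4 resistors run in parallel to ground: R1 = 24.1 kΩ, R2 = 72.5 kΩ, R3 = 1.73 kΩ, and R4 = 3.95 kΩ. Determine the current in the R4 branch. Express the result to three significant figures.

I ≈ 0.133 mA

Combine the parallel branches: R_p = (1/24.1 + 1/72.5 + 1/1.73 + 1/3.95)⁻¹ = 1.128 kΩ.
Node voltage V_A = V_CC · R_p/(R_s + R_p) = 5.62 × 0.09378 = 0.5271 V.
Branch current I = V_A/R4 = 0.5271/3.95 = 0.1334 mA.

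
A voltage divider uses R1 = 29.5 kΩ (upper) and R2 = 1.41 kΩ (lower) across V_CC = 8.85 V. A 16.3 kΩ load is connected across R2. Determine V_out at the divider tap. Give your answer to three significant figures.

V_out ≈ 0.373 V

R2 ‖ R_L = (1.41 × 16.3)/(1.41 + 16.3) = 1.298 kΩ.
Voltage divider with the loaded lower leg: V_out = 8.85 × 1.298/(29.5 + 1.298) = 8.85 × 0.04214 = 0.3729 V.
(Unloaded it would be 0.404 V; the load pulls it down.)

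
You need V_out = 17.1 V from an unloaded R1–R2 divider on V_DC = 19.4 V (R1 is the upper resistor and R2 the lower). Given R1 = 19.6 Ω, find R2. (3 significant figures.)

The divider ratio is R2/(R1+R2) = 17.1/19.4 = 0.8814.
R2 = R1 · 0.8814/(1 − 0.8814) = 145.7 Ω.

R2 ≈ 146 Ω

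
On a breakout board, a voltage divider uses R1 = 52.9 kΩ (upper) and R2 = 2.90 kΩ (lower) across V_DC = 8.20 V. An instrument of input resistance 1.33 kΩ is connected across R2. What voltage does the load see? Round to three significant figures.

V_out ≈ 0.139 V

First combine the lower leg with the load: R2 ‖ R_L = 0.9118 kΩ.
Now apply the divider: V_out = 8.20 × 0.01694 = 0.1389 V.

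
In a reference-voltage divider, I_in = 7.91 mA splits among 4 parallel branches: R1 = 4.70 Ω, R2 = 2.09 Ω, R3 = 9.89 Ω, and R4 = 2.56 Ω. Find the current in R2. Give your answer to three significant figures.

I ≈ 3.20 mA

Conductances: ΣG = 1/4.70 + 1/2.09 + 1/9.89 + 1/2.56 = 1.183 (1/Ω).
R2 takes the fraction G_k/ΣG = 0.4785/1.183 = 0.4045, so I = 7.91 × 0.4045 = 3.199 mA.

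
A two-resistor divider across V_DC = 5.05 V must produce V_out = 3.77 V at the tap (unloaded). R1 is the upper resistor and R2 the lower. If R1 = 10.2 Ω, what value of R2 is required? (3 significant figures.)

Required fraction k = V_out/V_DC = 0.7465.
R2 = R1 · 0.7465/(1 − 0.7465) = 30.04 Ω.

R2 ≈ 30.0 Ω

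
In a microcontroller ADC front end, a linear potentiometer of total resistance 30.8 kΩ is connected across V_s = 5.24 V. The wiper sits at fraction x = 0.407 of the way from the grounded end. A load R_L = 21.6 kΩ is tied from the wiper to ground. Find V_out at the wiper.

V_out ≈ 1.59 V

Lower segment x·R_p = 12.54 kΩ; upper segment (1−x)·R_p = 18.26 kΩ.
R_L loads the lower segment: effective lower R = 7.932 kΩ.
Then V_out = V_s · 7.932/(18.26 + 7.932) = 1.587 V.
(Unloaded: V_out = x·V_s = 2.13 V.)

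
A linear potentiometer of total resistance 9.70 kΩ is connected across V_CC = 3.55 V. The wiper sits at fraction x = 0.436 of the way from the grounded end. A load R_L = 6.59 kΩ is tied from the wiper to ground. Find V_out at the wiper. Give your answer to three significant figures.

The pot divides into 5.471 kΩ above the wiper and 4.229 kΩ below.
R_L loads the lower segment: effective lower R = 2.576 kΩ.
Loaded-divider output: V_out = 3.55 × 0.3201 = 1.136 V.

V_out ≈ 1.14 V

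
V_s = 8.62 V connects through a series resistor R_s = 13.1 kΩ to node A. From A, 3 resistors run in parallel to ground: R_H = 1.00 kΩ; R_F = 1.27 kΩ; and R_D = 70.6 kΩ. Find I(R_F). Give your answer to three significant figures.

I ≈ 0.276 mA

Equivalent of the parallel group: R_p = 0.5551 kΩ.
V_A = 8.62 × 0.5551/13.66 = 0.3504 V.
Branch current I = V_A/R_F = 0.3504/1.27 = 0.2759 mA.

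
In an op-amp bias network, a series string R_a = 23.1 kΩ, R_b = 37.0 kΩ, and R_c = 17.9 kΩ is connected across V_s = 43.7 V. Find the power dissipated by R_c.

Series current I = V_s/ΣR = 43.7/78.00 = 0.5603 mA.
P = I²R = 0.3139 × 17.9 = 5.619 mW.

P ≈ 5.62 mW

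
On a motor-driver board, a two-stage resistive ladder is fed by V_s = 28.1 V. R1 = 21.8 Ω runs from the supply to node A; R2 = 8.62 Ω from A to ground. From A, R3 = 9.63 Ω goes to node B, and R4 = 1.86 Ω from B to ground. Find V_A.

V_A ≈ 5.18 V

Node A sees R2 in parallel with the series input of stage 2, R3 + R4 = 11.49 Ω.
Effective lower resistance at A: R2 ‖ 11.49 = 4.925 Ω.
So V_A = 28.1 × 0.1843 = 5.178 V.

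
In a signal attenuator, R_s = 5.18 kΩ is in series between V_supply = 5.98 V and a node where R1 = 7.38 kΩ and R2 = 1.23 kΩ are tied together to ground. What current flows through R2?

I ≈ 0.822 mA

Equivalent of the parallel group: R_p = 1.054 kΩ.
V_A = 5.98 × 1.054/6.234 = 1.011 V.
Branch current I = V_A/R2 = 1.011/1.23 = 0.8222 mA.
(Equivalently: I_total = 0.9592 mA, then current-divider fraction G_k/ΣG = 0.8571.)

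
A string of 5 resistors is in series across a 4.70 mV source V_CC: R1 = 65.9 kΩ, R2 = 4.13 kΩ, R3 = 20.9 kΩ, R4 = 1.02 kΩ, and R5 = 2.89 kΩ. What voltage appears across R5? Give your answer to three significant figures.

V ≈ 0.143 mV

Series total: ΣR = 65.9 + 4.13 + 20.9 + 1.02 + 2.89 = 94.84 kΩ.
V = V_CC · R/ΣR = 4.70 × 0.03047 = 0.1432 mV.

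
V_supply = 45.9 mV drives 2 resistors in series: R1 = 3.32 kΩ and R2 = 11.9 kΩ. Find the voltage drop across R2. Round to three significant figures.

Total series resistance ΣR = 3.32 + 11.9 = 15.22 kΩ.
V = V_supply · R/ΣR = 45.9 × 0.7819 = 35.89 mV.

V ≈ 35.9 mV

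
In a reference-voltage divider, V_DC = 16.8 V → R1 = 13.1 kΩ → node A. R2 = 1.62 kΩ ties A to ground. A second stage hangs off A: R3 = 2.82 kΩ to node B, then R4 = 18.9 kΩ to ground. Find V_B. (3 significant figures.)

The second stage (R3 + R4 = 21.72 kΩ) loads node A in parallel with R2.
Effective lower resistance at A: R2 ‖ 21.72 = 1.508 kΩ.
First divider: V_A = V_DC · 1.508/(13.1 + 1.508) = 1.734 V.
V_B = V_A × 0.8702 = 1.509 V.

V_B ≈ 1.51 V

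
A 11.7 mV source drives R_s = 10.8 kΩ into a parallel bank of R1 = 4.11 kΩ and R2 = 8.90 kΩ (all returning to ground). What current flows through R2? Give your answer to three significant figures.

I ≈ 0.272 µA

Combine the parallel branches: R_p = (1/4.11 + 1/8.90)⁻¹ = 2.812 kΩ.
Node voltage V_A = V_supply · R_p/(R_s + R_p) = 11.7 × 0.2066 = 2.417 mV.
Branch current I = V_A/R2 = 2.417/8.90 = 0.2715 µA.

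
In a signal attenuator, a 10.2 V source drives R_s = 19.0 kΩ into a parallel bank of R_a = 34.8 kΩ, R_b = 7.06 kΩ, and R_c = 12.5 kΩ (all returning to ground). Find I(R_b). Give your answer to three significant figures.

I ≈ 0.251 mA

Equivalent of the parallel group: R_p = 3.994 kΩ.
Node voltage V_A = V_in · R_p/(R_s + R_p) = 10.2 × 0.1737 = 1.772 V.
I(R_b) = V_A / R_b = 1.772/7.06 = 0.2509 mA.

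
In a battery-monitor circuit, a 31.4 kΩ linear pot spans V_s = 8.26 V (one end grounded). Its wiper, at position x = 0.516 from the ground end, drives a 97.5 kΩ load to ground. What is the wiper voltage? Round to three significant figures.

V_out ≈ 3.94 V

Split the track: R_lower = x·R_p = 16.20 kΩ, R_upper = (1−x)·R_p = 15.20 kΩ.
(x·R_p) ‖ R_L = 13.89 kΩ.
V_out = 8.26 × 13.89/(15.20 + 13.89) = 3.945 V.
(Unloaded: V_out = x·V_s = 4.26 V.)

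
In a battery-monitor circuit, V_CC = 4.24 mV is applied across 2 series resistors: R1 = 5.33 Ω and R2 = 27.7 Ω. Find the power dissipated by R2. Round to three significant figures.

Series current I = V_CC/ΣR = 4.24/33.03 = 0.1284 mA.
P(R2) = I²·R2 = (0.1284)² × 27.7 = 0.4565 µW.

P ≈ 0.456 µW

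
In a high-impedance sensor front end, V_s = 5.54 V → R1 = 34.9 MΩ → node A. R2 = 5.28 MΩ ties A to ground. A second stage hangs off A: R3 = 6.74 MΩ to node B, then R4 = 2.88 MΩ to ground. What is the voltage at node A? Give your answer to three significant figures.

V_A ≈ 0.493 V

Looking into the second stage from A: R3 + R4 = 9.620 MΩ appears in parallel with R2.
Effective lower resistance at A: R2 ‖ 9.620 = 3.409 MΩ.
So V_A = 5.54 × 0.08899 = 0.4930 V.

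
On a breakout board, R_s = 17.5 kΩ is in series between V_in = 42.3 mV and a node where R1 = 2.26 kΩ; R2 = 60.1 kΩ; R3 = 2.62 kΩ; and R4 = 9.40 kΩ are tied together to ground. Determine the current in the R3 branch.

Combine the parallel branches: R_p = (1/2.26 + 1/60.1 + 1/2.62 + 1/9.40)⁻¹ = 1.056 kΩ.
Node voltage V_A = V_in · R_p/(R_s + R_p) = 42.3 × 0.05690 = 2.407 mV.
I(R3) = V_A / R3 = 2.407/2.62 = 0.9186 µA.
(Check via current divider: I_total = 2.280 µA; share G_k/ΣG = 0.4030 → same result.)

I ≈ 0.919 µA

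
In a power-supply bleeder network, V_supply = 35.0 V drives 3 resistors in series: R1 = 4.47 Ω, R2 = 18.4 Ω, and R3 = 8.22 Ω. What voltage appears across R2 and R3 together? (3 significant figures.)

V ≈ 30.0 V

ΣR = 4.47 + 18.4 + 8.22 = 31.09 Ω.
R_{R2..R3} = 18.4 + 8.22 = 26.62 Ω.
V = V_supply · R/ΣR = 35.0 × 0.8562 = 29.97 V.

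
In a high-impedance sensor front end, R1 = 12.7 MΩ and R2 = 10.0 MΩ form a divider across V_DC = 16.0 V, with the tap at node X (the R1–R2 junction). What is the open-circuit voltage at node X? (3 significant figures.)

V_th ≈ 7.05 V

V_th is the unloaded tap voltage: V_DC · R2/(R1+R2) = 16.0 × 0.4405 = 7.048 V.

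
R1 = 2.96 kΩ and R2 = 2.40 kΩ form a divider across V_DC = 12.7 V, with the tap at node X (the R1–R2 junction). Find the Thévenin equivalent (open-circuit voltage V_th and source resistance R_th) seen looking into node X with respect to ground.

Open-circuit (no load on X): V_th = V_DC · R2/(R1 + R2) = 12.7 × 2.40/(2.960 + 2.40) = 5.687 V.
Looking into X with the source shorted: R_th = R1·R2/(R1+R2) = 2.960 × 2.40/5.360 = 1.325 kΩ.

V_th ≈ 5.69 V, R_th ≈ 1.33 kΩ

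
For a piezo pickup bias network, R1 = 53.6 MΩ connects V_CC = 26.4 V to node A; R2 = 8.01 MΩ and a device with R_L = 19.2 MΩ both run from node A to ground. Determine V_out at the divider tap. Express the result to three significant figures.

First combine the lower leg with the load: R2 ‖ R_L = 5.652 MΩ.
Voltage divider with the loaded lower leg: V_out = 26.4 × 5.652/(53.6 + 5.652) = 26.4 × 0.09539 = 2.518 V.
(Unloaded it would be 3.43 V; the load pulls it down.)

V_out ≈ 2.52 V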